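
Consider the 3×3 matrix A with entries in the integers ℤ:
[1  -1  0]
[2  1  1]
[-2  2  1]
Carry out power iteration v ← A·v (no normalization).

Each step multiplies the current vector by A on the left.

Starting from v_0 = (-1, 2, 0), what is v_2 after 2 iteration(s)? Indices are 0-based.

v_2 = (-3, 0, 12)

v_0 = (-1, 2, 0).
v_1 = A·v_0 = (-3, 0, 6).
v_2 = A·v_1 = (-3, 0, 12).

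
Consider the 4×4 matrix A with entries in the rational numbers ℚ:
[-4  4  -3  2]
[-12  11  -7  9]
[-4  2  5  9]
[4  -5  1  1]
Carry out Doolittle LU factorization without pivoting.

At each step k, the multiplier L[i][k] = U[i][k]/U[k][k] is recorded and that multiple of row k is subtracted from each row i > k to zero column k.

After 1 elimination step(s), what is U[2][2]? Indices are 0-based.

U[2][2] = 8

[col 0] pivot -4
  R1 -= 3*R0 → (0, -1, 2, 3)  (L[1][0] := 3)
  R2 -= 1*R0 → (0, -2, 8, 7)  (L[2][0] := 1)
  R3 -= -1*R0 → (0, -1, -2, 3)  (L[3][0] := -1)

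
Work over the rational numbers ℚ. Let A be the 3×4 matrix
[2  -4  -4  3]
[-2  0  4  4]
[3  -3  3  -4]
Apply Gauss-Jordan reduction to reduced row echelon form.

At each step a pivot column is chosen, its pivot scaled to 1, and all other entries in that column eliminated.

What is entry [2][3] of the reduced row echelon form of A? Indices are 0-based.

[1] R0 /= 2  ⇒  (1, -2, -2, 3/2)
     R1 -= -2·R0  ⇒  (0, -4, 0, 7)
     R2 -= 3·R0  ⇒  (0, 3, 9, -17/2)
[2] R1 /= -4  ⇒  (0, 1, 0, -7/4)
     R0 -= -2·R1  ⇒  (1, 0, -2, -2)
     R2 -= 3·R1  ⇒  (0, 0, 9, -13/4)
[3] R2 /= 9  ⇒  (0, 0, 1, -13/36)
     R0 -= -2·R2  ⇒  (1, 0, 0, -49/18)

M[2][3] = -13/36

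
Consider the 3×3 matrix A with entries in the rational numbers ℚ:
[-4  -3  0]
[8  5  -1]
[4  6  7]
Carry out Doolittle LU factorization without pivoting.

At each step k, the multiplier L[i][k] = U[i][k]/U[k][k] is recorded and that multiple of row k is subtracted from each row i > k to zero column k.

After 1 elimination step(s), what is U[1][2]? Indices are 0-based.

Step 1: pivot at (0,0) is -4.
  row1 ← row1 − (-2)·row0  ⇒  L[1][0]=-2, U row1=(0, -1, -1)
  row2 ← row2 − (-1)·row0  ⇒  L[2][0]=-1, U row2=(0, 3, 7)

U[1][2] = -1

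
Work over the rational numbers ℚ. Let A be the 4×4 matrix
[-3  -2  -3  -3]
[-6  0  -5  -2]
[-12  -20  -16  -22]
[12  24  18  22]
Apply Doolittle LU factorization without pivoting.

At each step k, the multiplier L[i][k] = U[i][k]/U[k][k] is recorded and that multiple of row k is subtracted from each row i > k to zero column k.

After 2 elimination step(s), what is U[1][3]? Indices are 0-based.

[col 0] pivot -3
  R1 -= 2*R0 → (0, 4, 1, 4)  (L[1][0] := 2)
  R2 -= 4*R0 → (0, -12, -4, -10)  (L[2][0] := 4)
  R3 -= -4*R0 → (0, 16, 6, 10)  (L[3][0] := -4)
[col 1] pivot 4
  R2 -= -3*R1 → (0, 0, -1, 2)  (L[2][1] := -3)
  R3 -= 4*R1 → (0, 0, 2, -6)  (L[3][1] := 4)

U[1][3] = 4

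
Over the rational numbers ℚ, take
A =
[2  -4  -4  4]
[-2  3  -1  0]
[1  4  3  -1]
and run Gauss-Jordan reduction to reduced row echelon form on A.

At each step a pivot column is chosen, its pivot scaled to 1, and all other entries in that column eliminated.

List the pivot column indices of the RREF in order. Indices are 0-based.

pivot columns: 0, 1, 2

[1] R0 /= 2  ⇒  (1, -2, -2, 2)
     R1 -= -2·R0  ⇒  (0, -1, -5, 4)
     R2 -= 1·R0  ⇒  (0, 6, 5, -3)
[2] R1 /= -1  ⇒  (0, 1, 5, -4)
     R0 -= -2·R1  ⇒  (1, 0, 8, -6)
     R2 -= 6·R1  ⇒  (0, 0, -25, 21)
[3] R2 /= -25  ⇒  (0, 0, 1, -21/25)
     R0 -= 8·R2  ⇒  (1, 0, 0, 18/25)
     R1 -= 5·R2  ⇒  (0, 1, 0, 1/5)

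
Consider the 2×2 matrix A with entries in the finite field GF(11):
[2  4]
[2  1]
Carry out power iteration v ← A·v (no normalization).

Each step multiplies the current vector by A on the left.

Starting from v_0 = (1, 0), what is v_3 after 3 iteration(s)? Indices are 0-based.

v_3 = (4, 8)

v_0 = (1, 0).
v_1 = A·v_0 = (2, 2).
v_2 = A·v_1 = (1, 6).
v_3 = A·v_2 = (4, 8).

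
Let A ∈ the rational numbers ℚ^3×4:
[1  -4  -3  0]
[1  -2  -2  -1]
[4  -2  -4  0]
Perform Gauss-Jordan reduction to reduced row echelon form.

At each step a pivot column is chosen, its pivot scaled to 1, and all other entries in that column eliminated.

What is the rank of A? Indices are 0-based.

rank = 3

step 1: normalize row 0 (÷1) = (1, -4, -3, 0)
  row 1: subtract 1×row0 = (0, 2, 1, -1)
  row 2: subtract 4×row0 = (0, 14, 8, 0)
step 2: normalize row 1 (÷2) = (0, 1, 1/2, -1/2)
  row 0: subtract -4×row1 = (1, 0, -1, -2)
  row 2: subtract 14×row1 = (0, 0, 1, 7)
step 3: normalize row 2 (÷1) = (0, 0, 1, 7)
  row 0: subtract -1×row2 = (1, 0, 0, 5)
  row 1: subtract 1/2×row2 = (0, 1, 0, -4)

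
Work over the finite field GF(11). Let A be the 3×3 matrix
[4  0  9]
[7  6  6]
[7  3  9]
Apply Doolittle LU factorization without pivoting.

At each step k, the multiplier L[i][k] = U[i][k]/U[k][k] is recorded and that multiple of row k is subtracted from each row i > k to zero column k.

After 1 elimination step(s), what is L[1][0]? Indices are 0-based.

L[1][0] = 10

k=0: U[0][0]=4
  eliminate (1,0): mult=10, new row 1: (0, 6, 4); set L[1][0]=10
  eliminate (2,0): mult=10, new row 2: (0, 3, 7); set L[2][0]=10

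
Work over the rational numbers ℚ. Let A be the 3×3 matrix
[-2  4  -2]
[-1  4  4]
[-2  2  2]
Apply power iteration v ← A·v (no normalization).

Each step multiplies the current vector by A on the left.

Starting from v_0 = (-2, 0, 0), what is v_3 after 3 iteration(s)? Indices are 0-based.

v_3 = (88, 104, 64)

v_0 = (-2, 0, 0).
v_1 = A·v_0 = (4, 2, 4).
v_2 = A·v_1 = (-8, 20, 4).
v_3 = A·v_2 = (88, 104, 64).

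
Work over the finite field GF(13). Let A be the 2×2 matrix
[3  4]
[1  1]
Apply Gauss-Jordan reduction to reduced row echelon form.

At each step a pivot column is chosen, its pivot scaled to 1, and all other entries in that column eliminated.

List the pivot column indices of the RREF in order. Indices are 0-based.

pivot columns: 0, 1

step 1: normalize row 0 (÷3) = (1, 10)
  row 1: subtract 1×row0 = (0, 4)
step 2: normalize row 1 (÷4) = (0, 1)
  row 0: subtract 10×row1 = (1, 0)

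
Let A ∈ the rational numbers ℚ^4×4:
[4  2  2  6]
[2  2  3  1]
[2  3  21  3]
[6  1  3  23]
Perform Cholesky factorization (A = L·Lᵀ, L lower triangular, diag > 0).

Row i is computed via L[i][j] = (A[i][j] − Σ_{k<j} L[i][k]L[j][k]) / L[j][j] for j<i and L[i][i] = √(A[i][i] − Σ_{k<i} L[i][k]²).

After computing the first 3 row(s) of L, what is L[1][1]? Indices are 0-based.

L[1][1] = 1

Step 1: L[0][0] = √(4) = 2.
  L[1][0] = (2) / L[0][0] = 1.
Step 2: L[1][1] = √(1) = 1.
  L[2][0] = (2) / L[0][0] = 1.
  L[2][1] = (2) / L[1][1] = 2.
Step 3: L[2][2] = √(16) = 4.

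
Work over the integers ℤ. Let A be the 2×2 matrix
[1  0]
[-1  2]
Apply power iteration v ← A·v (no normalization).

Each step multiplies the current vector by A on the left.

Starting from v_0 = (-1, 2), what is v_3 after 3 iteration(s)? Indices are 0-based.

v_0 = (-1, 2).
v_1 = A·v_0 = (-1, 5).
v_2 = A·v_1 = (-1, 11).
v_3 = A·v_2 = (-1, 23).

v_3 = (-1, 23)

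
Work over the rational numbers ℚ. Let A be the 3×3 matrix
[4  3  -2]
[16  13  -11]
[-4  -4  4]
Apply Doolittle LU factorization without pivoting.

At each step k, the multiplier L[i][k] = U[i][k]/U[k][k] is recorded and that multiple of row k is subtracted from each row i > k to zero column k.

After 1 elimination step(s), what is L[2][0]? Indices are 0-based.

L[2][0] = -1

[col 0] pivot 4
  R1 -= 4*R0 → (0, 1, -3)  (L[1][0] := 4)
  R2 -= -1*R0 → (0, -1, 2)  (L[2][0] := -1)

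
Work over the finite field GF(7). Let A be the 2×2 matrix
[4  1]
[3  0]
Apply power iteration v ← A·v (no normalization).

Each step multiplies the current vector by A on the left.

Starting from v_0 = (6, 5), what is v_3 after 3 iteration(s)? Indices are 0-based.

v_0 = (6, 5).
v_1 = A·v_0 = (1, 4).
v_2 = A·v_1 = (1, 3).
v_3 = A·v_2 = (0, 3).

v_3 = (0, 3)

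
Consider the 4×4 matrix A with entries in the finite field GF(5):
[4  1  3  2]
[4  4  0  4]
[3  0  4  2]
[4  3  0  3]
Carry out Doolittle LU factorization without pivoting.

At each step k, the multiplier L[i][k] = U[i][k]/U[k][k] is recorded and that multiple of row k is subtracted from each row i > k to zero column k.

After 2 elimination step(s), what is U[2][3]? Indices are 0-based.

Step 1: pivot at (0,0) is 4.
  row1 ← row1 − (1)·row0  ⇒  L[1][0]=1, U row1=(0, 3, 2, 2)
  row2 ← row2 − (2)·row0  ⇒  L[2][0]=2, U row2=(0, 3, 3, 3)
  row3 ← row3 − (1)·row0  ⇒  L[3][0]=1, U row3=(0, 2, 2, 1)
Step 2: pivot at (1,1) is 3.
  row2 ← row2 − (1)·row1  ⇒  L[2][1]=1, U row2=(0, 0, 1, 1)
  row3 ← row3 − (4)·row1  ⇒  L[3][1]=4, U row3=(0, 0, 4, 3)

U[2][3] = 1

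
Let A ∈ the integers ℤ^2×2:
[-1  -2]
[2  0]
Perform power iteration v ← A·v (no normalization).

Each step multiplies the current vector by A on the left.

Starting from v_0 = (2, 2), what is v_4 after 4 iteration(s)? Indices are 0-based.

v_4 = (-18, 52)

v_0 = (2, 2).
v_1 = A·v_0 = (-6, 4).
v_2 = A·v_1 = (-2, -12).
v_3 = A·v_2 = (26, -4).
v_4 = A·v_3 = (-18, 52).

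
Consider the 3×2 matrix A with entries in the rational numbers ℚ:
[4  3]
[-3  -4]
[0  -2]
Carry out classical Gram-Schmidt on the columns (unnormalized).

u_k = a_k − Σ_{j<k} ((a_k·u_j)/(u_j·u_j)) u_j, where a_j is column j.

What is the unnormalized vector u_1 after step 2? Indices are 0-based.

Step 1: u_0 = a_0 = (4, -3, 0).
Step 2: u_1 = a_1 − (24/25)·u_0 = (-21/25, -28/25, -2).

u_1 = (-21/25, -28/25, -2)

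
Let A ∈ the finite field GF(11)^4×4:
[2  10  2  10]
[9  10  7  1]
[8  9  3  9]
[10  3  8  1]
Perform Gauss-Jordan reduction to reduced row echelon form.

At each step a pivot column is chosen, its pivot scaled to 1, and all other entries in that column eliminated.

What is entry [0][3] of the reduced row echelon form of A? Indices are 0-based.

pivot(0,0)=2: scale R0 → (1, 5, 1, 5)
  clear (1,0): R1 −= (9)R0 → (0, 9, 9, 0)
  clear (2,0): R2 −= (8)R0 → (0, 2, 6, 2)
  clear (3,0): R3 −= (10)R0 → (0, 8, 9, 6)
pivot(1,1)=9: scale R1 → (0, 1, 1, 0)
  clear (0,1): R0 −= (5)R1 → (1, 0, 7, 5)
  clear (2,1): R2 −= (2)R1 → (0, 0, 4, 2)
  clear (3,1): R3 −= (8)R1 → (0, 0, 1, 6)
pivot(2,2)=4: scale R2 → (0, 0, 1, 6)
  clear (0,2): R0 −= (7)R2 → (1, 0, 0, 7)
  clear (1,2): R1 −= (1)R2 → (0, 1, 0, 5)
  clear (3,2): R3 −= (1)R2 → (0, 0, 0, 0)
col 3: no nonzero at/below row 3; advance.

M[0][3] = 7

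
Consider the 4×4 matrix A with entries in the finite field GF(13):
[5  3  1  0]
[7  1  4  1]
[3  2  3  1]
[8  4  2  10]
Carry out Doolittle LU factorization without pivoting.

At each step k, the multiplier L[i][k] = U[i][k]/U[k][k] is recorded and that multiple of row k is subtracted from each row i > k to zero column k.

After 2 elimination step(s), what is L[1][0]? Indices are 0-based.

L[1][0] = 4

Step 1: pivot at (0,0) is 5.
  row1 ← row1 − (4)·row0  ⇒  L[1][0]=4, U row1=(0, 2, 0, 1)
  row2 ← row2 − (11)·row0  ⇒  L[2][0]=11, U row2=(0, 8, 5, 1)
  row3 ← row3 − (12)·row0  ⇒  L[3][0]=12, U row3=(0, 7, 3, 10)
Step 2: pivot at (1,1) is 2.
  row2 ← row2 − (4)·row1  ⇒  L[2][1]=4, U row2=(0, 0, 5, 10)
  row3 ← row3 − (10)·row1  ⇒  L[3][1]=10, U row3=(0, 0, 3, 0)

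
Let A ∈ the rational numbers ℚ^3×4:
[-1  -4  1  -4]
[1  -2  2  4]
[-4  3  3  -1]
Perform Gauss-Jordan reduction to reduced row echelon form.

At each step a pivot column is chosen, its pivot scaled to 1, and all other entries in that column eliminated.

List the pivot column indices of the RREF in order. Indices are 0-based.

pivot(0,0)=-1: scale R0 → (1, 4, -1, 4)
  clear (1,0): R1 −= (1)R0 → (0, -6, 3, 0)
  clear (2,0): R2 −= (-4)R0 → (0, 19, -1, 15)
pivot(1,1)=-6: scale R1 → (0, 1, -1/2, 0)
  clear (0,1): R0 −= (4)R1 → (1, 0, 1, 4)
  clear (2,1): R2 −= (19)R1 → (0, 0, 17/2, 15)
pivot(2,2)=17/2: scale R2 → (0, 0, 1, 30/17)
  clear (0,2): R0 −= (1)R2 → (1, 0, 0, 38/17)
  clear (1,2): R1 −= (-1/2)R2 → (0, 1, 0, 15/17)

pivot columns: 0, 1, 2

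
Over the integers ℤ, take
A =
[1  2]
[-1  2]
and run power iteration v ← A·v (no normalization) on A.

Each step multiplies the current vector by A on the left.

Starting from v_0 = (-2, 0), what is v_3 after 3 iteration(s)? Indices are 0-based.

v_3 = (14, 10)

v_0 = (-2, 0).
v_1 = A·v_0 = (-2, 2).
v_2 = A·v_1 = (2, 6).
v_3 = A·v_2 = (14, 10).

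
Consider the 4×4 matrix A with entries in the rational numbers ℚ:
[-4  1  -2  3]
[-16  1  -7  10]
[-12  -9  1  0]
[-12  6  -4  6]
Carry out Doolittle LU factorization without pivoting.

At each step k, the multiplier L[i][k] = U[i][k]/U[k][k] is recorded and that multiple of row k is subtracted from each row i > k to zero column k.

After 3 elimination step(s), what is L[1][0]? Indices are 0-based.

L[1][0] = 4

k=0: U[0][0]=-4
  eliminate (1,0): mult=4, new row 1: (0, -3, 1, -2); set L[1][0]=4
  eliminate (2,0): mult=3, new row 2: (0, -12, 7, -9); set L[2][0]=3
  eliminate (3,0): mult=3, new row 3: (0, 3, 2, -3); set L[3][0]=3
k=1: U[1][1]=-3
  eliminate (2,1): mult=4, new row 2: (0, 0, 3, -1); set L[2][1]=4
  eliminate (3,1): mult=-1, new row 3: (0, 0, 3, -5); set L[3][1]=-1
k=2: U[2][2]=3
  eliminate (3,2): mult=1, new row 3: (0, 0, 0, -4); set L[3][2]=1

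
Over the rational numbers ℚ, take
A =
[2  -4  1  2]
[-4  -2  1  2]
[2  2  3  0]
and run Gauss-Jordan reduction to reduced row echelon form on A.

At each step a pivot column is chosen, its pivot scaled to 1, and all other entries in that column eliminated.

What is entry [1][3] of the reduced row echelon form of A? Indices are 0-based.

[1] R0 /= 2  ⇒  (1, -2, 1/2, 1)
     R1 -= -4·R0  ⇒  (0, -10, 3, 6)
     R2 -= 2·R0  ⇒  (0, 6, 2, -2)
[2] R1 /= -10  ⇒  (0, 1, -3/10, -3/5)
     R0 -= -2·R1  ⇒  (1, 0, -1/10, -1/5)
     R2 -= 6·R1  ⇒  (0, 0, 19/5, 8/5)
[3] R2 /= 19/5  ⇒  (0, 0, 1, 8/19)
     R0 -= -1/10·R2  ⇒  (1, 0, 0, -3/19)
     R1 -= -3/10·R2  ⇒  (0, 1, 0, -9/19)

M[1][3] = -9/19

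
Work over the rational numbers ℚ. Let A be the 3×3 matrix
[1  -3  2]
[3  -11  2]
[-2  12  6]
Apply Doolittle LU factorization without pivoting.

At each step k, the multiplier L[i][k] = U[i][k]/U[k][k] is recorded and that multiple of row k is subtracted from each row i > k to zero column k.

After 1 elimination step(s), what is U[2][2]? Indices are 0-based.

Step 1: pivot at (0,0) is 1.
  row1 ← row1 − (3)·row0  ⇒  L[1][0]=3, U row1=(0, -2, -4)
  row2 ← row2 − (-2)·row0  ⇒  L[2][0]=-2, U row2=(0, 6, 10)

U[2][2] = 10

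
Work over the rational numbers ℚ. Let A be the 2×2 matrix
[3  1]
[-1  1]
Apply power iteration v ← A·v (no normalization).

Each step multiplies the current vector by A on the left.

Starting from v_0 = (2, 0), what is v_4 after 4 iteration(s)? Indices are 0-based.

v_0 = (2, 0).
v_1 = A·v_0 = (6, -2).
v_2 = A·v_1 = (16, -8).
v_3 = A·v_2 = (40, -24).
v_4 = A·v_3 = (96, -64).

v_4 = (96, -64)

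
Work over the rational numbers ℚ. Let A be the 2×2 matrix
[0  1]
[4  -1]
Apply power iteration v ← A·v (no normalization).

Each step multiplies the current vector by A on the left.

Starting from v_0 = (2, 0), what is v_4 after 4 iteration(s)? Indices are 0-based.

v_4 = (40, -72)

v_0 = (2, 0).
v_1 = A·v_0 = (0, 8).
v_2 = A·v_1 = (8, -8).
v_3 = A·v_2 = (-8, 40).
v_4 = A·v_3 = (40, -72).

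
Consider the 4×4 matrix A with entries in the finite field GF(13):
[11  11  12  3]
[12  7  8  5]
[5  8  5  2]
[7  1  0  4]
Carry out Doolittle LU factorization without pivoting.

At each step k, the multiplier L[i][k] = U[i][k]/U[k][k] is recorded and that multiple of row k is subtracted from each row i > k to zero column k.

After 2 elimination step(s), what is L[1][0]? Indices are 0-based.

[col 0] pivot 11
  R1 -= 7*R0 → (0, 8, 2, 10)  (L[1][0] := 7)
  R2 -= 4*R0 → (0, 3, 9, 3)  (L[2][0] := 4)
  R3 -= 3*R0 → (0, 7, 3, 8)  (L[3][0] := 3)
[col 1] pivot 8
  R2 -= 2*R1 → (0, 0, 5, 9)  (L[2][1] := 2)
  R3 -= 9*R1 → (0, 0, 11, 9)  (L[3][1] := 9)

L[1][0] = 7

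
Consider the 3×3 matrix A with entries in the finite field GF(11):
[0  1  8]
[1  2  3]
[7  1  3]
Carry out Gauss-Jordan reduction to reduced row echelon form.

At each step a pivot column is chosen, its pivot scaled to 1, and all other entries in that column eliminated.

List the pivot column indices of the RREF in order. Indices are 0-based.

pivot columns: 0, 1, 2

step 1: exchange rows 0,1
step 1: normalize row 0 (÷1) = (1, 2, 3)
  row 2: subtract 7×row0 = (0, 9, 4)
step 2: normalize row 1 (÷1) = (0, 1, 8)
  row 0: subtract 2×row1 = (1, 0, 9)
  row 2: subtract 9×row1 = (0, 0, 9)
step 3: normalize row 2 (÷9) = (0, 0, 1)
  row 0: subtract 9×row2 = (1, 0, 0)
  row 1: subtract 8×row2 = (0, 1, 0)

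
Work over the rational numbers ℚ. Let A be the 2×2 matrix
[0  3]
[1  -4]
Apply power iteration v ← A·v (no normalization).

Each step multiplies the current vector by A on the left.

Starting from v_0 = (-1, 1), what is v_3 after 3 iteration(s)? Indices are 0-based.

v_3 = (69, -107)

v_0 = (-1, 1).
v_1 = A·v_0 = (3, -5).
v_2 = A·v_1 = (-15, 23).
v_3 = A·v_2 = (69, -107).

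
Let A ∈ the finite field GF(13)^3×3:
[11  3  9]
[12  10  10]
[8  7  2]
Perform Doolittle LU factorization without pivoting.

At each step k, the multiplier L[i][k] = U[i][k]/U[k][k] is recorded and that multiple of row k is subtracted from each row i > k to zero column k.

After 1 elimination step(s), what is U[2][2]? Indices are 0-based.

U[2][2] = 12

k=0: U[0][0]=11
  eliminate (1,0): mult=7, new row 1: (0, 2, 12); set L[1][0]=7
  eliminate (2,0): mult=9, new row 2: (0, 6, 12); set L[2][0]=9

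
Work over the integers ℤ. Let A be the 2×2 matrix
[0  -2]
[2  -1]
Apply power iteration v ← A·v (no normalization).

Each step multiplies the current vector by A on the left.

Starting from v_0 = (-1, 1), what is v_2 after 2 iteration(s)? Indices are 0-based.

v_2 = (6, -1)

v_0 = (-1, 1).
v_1 = A·v_0 = (-2, -3).
v_2 = A·v_1 = (6, -1).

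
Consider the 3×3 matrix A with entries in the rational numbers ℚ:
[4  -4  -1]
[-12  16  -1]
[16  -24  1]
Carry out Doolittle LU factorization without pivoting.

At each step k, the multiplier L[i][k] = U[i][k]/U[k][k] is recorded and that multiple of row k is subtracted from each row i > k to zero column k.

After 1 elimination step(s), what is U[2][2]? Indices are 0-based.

U[2][2] = 5

[col 0] pivot 4
  R1 -= -3*R0 → (0, 4, -4)  (L[1][0] := -3)
  R2 -= 4*R0 → (0, -8, 5)  (L[2][0] := 4)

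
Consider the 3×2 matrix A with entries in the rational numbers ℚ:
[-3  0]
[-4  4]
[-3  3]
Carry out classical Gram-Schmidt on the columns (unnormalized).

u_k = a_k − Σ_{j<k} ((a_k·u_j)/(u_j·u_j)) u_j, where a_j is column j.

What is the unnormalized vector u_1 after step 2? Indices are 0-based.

Step 1: u_0 = a_0 = (-3, -4, -3).
Step 2: u_1 = a_1 − (-25/34)·u_0 = (-75/34, 18/17, 27/34).

u_1 = (-75/34, 18/17, 27/34)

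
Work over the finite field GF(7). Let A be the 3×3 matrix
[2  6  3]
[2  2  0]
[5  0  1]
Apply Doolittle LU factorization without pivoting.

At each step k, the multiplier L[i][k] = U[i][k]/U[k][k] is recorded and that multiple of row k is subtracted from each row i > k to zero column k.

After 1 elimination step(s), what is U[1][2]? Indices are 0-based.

[col 0] pivot 2
  R1 -= 1*R0 → (0, 3, 4)  (L[1][0] := 1)
  R2 -= 6*R0 → (0, 6, 4)  (L[2][0] := 6)

U[1][2] = 4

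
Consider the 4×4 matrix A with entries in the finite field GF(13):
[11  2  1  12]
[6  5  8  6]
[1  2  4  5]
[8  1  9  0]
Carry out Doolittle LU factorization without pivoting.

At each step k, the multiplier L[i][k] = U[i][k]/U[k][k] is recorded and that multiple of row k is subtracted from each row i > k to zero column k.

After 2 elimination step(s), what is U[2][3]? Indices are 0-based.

[col 0] pivot 11
  R1 -= 10*R0 → (0, 11, 11, 3)  (L[1][0] := 10)
  R2 -= 6*R0 → (0, 3, 11, 11)  (L[2][0] := 6)
  R3 -= 9*R0 → (0, 9, 0, 9)  (L[3][0] := 9)
[col 1] pivot 11
  R2 -= 5*R1 → (0, 0, 8, 9)  (L[2][1] := 5)
  R3 -= 2*R1 → (0, 0, 4, 3)  (L[3][1] := 2)

U[2][3] = 9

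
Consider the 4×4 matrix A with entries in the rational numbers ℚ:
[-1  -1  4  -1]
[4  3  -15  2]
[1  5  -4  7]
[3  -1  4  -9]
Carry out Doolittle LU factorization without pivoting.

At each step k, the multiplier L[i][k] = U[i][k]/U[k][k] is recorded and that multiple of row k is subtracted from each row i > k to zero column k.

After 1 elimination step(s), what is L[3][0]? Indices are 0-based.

[col 0] pivot -1
  R1 -= -4*R0 → (0, -1, 1, -2)  (L[1][0] := -4)
  R2 -= -1*R0 → (0, 4, 0, 6)  (L[2][0] := -1)
  R3 -= -3*R0 → (0, -4, 16, -12)  (L[3][0] := -3)

L[3][0] = -3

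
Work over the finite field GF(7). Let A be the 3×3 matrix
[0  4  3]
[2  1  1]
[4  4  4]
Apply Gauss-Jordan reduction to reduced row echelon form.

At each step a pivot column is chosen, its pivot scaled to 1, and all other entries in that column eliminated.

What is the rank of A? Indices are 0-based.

pivot(0,0): swap R0↔R1
pivot(0,0)=2: scale R0 → (1, 4, 4)
  clear (2,0): R2 −= (4)R0 → (0, 2, 2)
pivot(1,1)=4: scale R1 → (0, 1, 6)
  clear (0,1): R0 −= (4)R1 → (1, 0, 1)
  clear (2,1): R2 −= (2)R1 → (0, 0, 4)
pivot(2,2)=4: scale R2 → (0, 0, 1)
  clear (0,2): R0 −= (1)R2 → (1, 0, 0)
  clear (1,2): R1 −= (6)R2 → (0, 1, 0)

rank = 3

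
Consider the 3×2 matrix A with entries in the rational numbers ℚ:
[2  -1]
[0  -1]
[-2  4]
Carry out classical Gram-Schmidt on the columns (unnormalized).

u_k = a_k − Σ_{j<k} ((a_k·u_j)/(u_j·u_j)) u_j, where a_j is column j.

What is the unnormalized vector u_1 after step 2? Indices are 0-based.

Step 1: u_0 = a_0 = (2, 0, -2).
Step 2: u_1 = a_1 − (-5/4)·u_0 = (3/2, -1, 3/2).

u_1 = (3/2, -1, 3/2)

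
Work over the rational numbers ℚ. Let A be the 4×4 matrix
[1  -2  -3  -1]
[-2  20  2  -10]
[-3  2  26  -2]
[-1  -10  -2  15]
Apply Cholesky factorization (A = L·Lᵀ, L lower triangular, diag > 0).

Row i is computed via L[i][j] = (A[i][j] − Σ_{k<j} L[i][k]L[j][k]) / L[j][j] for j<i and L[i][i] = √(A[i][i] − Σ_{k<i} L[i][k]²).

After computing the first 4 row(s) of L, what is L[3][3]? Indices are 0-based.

L[3][3] = 1

Step 1: L[0][0] = √(1) = 1.
  L[1][0] = (-2) / L[0][0] = -2.
Step 2: L[1][1] = √(16) = 4.
  L[2][0] = (-3) / L[0][0] = -3.
  L[2][1] = (-4) / L[1][1] = -1.
Step 3: L[2][2] = √(16) = 4.
  L[3][0] = (-1) / L[0][0] = -1.
  L[3][1] = (-12) / L[1][1] = -3.
  L[3][2] = (-8) / L[2][2] = -2.
Step 4: L[3][3] = √(1) = 1.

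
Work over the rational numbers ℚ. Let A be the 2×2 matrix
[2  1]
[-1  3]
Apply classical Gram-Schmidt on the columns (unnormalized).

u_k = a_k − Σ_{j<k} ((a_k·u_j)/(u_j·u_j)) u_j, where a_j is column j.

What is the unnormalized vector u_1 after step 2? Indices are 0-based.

Step 1: u_0 = a_0 = (2, -1).
Step 2: u_1 = a_1 − (-1/5)·u_0 = (7/5, 14/5).

u_1 = (7/5, 14/5)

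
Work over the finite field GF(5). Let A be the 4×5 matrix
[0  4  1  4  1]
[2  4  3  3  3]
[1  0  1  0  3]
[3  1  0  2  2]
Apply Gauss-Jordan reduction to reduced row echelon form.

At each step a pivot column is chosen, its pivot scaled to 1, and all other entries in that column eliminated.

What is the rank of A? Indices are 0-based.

rank = 4

step 1: exchange rows 0,1
step 1: normalize row 0 (÷2) = (1, 2, 4, 4, 4)
  row 2: subtract 1×row0 = (0, 3, 2, 1, 4)
  row 3: subtract 3×row0 = (0, 0, 3, 0, 0)
step 2: normalize row 1 (÷4) = (0, 1, 4, 1, 4)
  row 0: subtract 2×row1 = (1, 0, 1, 2, 1)
  row 2: subtract 3×row1 = (0, 0, 0, 3, 2)
step 3: exchange rows 2,3
step 3: normalize row 2 (÷3) = (0, 0, 1, 0, 0)
  row 0: subtract 1×row2 = (1, 0, 0, 2, 1)
  row 1: subtract 4×row2 = (0, 1, 0, 1, 4)
step 4: normalize row 3 (÷3) = (0, 0, 0, 1, 4)
  row 0: subtract 2×row3 = (1, 0, 0, 0, 3)
  row 1: subtract 1×row3 = (0, 1, 0, 0, 0)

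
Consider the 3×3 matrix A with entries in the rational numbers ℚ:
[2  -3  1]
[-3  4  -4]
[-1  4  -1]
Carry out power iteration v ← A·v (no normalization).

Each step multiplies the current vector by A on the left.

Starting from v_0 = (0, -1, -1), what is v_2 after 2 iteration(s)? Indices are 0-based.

v_2 = (1, 6, 1)

v_0 = (0, -1, -1).
v_1 = A·v_0 = (2, 0, -3).
v_2 = A·v_1 = (1, 6, 1).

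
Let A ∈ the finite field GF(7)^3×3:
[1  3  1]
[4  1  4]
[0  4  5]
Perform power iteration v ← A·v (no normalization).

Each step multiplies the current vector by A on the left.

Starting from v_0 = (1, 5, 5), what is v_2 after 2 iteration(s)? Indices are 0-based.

v_0 = (1, 5, 5).
v_1 = A·v_0 = (0, 1, 3).
v_2 = A·v_1 = (6, 6, 5).

v_2 = (6, 6, 5)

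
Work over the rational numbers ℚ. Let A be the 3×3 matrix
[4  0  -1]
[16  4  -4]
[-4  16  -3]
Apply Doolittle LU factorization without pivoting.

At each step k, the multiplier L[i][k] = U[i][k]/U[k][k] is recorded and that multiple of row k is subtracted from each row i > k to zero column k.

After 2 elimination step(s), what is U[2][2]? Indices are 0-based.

U[2][2] = -4

k=0: U[0][0]=4
  eliminate (1,0): mult=4, new row 1: (0, 4, 0); set L[1][0]=4
  eliminate (2,0): mult=-1, new row 2: (0, 16, -4); set L[2][0]=-1
k=1: U[1][1]=4
  eliminate (2,1): mult=4, new row 2: (0, 0, -4); set L[2][1]=4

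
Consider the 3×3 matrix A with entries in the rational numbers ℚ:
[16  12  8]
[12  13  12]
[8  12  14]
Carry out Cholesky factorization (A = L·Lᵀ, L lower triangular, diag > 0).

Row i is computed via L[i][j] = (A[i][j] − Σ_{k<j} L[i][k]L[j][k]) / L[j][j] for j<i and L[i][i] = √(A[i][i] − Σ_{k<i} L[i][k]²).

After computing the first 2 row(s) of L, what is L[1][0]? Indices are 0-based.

L[1][0] = 3

Step 1: L[0][0] = √(16) = 4.
  L[1][0] = (12) / L[0][0] = 3.
Step 2: L[1][1] = √(4) = 2.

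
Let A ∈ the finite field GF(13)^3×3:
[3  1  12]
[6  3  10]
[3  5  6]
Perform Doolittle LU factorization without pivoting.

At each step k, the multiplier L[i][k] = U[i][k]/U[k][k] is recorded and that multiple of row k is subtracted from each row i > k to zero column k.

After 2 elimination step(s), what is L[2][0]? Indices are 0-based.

[col 0] pivot 3
  R1 -= 2*R0 → (0, 1, 12)  (L[1][0] := 2)
  R2 -= 1*R0 → (0, 4, 7)  (L[2][0] := 1)
[col 1] pivot 1
  R2 -= 4*R1 → (0, 0, 11)  (L[2][1] := 4)

L[2][0] = 1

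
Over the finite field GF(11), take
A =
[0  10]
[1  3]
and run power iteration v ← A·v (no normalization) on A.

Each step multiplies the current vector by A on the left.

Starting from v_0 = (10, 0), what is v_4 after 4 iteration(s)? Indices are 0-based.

v_4 = (8, 1)

v_0 = (10, 0).
v_1 = A·v_0 = (0, 10).
v_2 = A·v_1 = (1, 8).
v_3 = A·v_2 = (3, 3).
v_4 = A·v_3 = (8, 1).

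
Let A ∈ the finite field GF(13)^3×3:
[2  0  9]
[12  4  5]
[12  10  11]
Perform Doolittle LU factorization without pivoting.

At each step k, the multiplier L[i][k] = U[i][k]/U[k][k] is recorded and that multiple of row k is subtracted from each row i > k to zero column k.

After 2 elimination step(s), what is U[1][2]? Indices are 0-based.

Step 1: pivot at (0,0) is 2.
  row1 ← row1 − (6)·row0  ⇒  L[1][0]=6, U row1=(0, 4, 3)
  row2 ← row2 − (6)·row0  ⇒  L[2][0]=6, U row2=(0, 10, 9)
Step 2: pivot at (1,1) is 4.
  row2 ← row2 − (9)·row1  ⇒  L[2][1]=9, U row2=(0, 0, 8)

U[1][2] = 3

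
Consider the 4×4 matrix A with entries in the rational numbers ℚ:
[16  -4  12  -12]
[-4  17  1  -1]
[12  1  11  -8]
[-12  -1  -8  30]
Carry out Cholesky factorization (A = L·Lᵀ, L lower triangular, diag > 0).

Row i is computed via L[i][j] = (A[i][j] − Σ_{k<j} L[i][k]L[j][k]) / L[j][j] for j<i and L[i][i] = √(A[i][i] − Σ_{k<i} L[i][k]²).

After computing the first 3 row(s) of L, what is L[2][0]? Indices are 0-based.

Step 1: L[0][0] = √(16) = 4.
  L[1][0] = (-4) / L[0][0] = -1.
Step 2: L[1][1] = √(16) = 4.
  L[2][0] = (12) / L[0][0] = 3.
  L[2][1] = (4) / L[1][1] = 1.
Step 3: L[2][2] = √(1) = 1.

L[2][0] = 3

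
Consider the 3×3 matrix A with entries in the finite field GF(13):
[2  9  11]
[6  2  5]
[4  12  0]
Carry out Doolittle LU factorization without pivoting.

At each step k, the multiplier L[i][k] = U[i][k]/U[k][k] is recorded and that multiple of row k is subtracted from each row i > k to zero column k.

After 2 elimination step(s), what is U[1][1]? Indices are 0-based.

Step 1: pivot at (0,0) is 2.
  row1 ← row1 − (3)·row0  ⇒  L[1][0]=3, U row1=(0, 1, 11)
  row2 ← row2 − (2)·row0  ⇒  L[2][0]=2, U row2=(0, 7, 4)
Step 2: pivot at (1,1) is 1.
  row2 ← row2 − (7)·row1  ⇒  L[2][1]=7, U row2=(0, 0, 5)

U[1][1] = 1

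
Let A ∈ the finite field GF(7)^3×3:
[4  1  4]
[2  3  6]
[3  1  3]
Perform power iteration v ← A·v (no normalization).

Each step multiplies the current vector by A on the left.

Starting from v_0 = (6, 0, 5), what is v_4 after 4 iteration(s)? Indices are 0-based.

v_0 = (6, 0, 5).
v_1 = A·v_0 = (2, 0, 5).
v_2 = A·v_1 = (0, 6, 0).
v_3 = A·v_2 = (6, 4, 6).
v_4 = A·v_3 = (3, 4, 5).

v_4 = (3, 4, 5)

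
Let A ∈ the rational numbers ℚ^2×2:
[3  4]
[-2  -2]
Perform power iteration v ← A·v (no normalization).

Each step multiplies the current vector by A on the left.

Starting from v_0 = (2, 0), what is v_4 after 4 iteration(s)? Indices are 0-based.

v_4 = (-14, 12)

v_0 = (2, 0).
v_1 = A·v_0 = (6, -4).
v_2 = A·v_1 = (2, -4).
v_3 = A·v_2 = (-10, 4).
v_4 = A·v_3 = (-14, 12).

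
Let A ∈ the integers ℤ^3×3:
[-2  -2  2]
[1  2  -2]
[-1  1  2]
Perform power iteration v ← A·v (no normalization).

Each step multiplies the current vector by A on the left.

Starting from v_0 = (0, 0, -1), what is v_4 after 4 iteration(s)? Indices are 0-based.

v_4 = (12, -8, 32)

v_0 = (0, 0, -1).
v_1 = A·v_0 = (-2, 2, -2).
v_2 = A·v_1 = (-4, 6, 0).
v_3 = A·v_2 = (-4, 8, 10).
v_4 = A·v_3 = (12, -8, 32).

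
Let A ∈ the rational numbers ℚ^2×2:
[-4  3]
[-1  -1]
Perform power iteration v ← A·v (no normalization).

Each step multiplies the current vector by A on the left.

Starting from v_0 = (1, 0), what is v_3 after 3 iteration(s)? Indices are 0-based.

v_3 = (-37, -18)

v_0 = (1, 0).
v_1 = A·v_0 = (-4, -1).
v_2 = A·v_1 = (13, 5).
v_3 = A·v_2 = (-37, -18).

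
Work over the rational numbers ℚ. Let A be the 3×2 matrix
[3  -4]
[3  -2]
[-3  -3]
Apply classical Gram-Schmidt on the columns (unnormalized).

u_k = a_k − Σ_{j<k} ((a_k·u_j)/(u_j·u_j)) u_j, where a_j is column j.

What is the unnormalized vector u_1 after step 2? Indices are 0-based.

u_1 = (-3, -1, -4)

Step 1: u_0 = a_0 = (3, 3, -3).
Step 2: u_1 = a_1 − (-1/3)·u_0 = (-3, -1, -4).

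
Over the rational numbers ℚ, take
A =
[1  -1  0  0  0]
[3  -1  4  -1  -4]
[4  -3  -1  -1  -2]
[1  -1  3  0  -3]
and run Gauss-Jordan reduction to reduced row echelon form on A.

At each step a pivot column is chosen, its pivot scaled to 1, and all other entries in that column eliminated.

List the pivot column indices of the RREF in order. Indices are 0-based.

pivot columns: 0, 1, 2, 3

step 1: normalize row 0 (÷1) = (1, -1, 0, 0, 0)
  row 1: subtract 3×row0 = (0, 2, 4, -1, -4)
  row 2: subtract 4×row0 = (0, 1, -1, -1, -2)
  row 3: subtract 1×row0 = (0, 0, 3, 0, -3)
step 2: normalize row 1 (÷2) = (0, 1, 2, -1/2, -2)
  row 0: subtract -1×row1 = (1, 0, 2, -1/2, -2)
  row 2: subtract 1×row1 = (0, 0, -3, -1/2, 0)
step 3: normalize row 2 (÷-3) = (0, 0, 1, 1/6, 0)
  row 0: subtract 2×row2 = (1, 0, 0, -5/6, -2)
  row 1: subtract 2×row2 = (0, 1, 0, -5/6, -2)
  row 3: subtract 3×row2 = (0, 0, 0, -1/2, -3)
step 4: normalize row 3 (÷-1/2) = (0, 0, 0, 1, 6)
  row 0: subtract -5/6×row3 = (1, 0, 0, 0, 3)
  row 1: subtract -5/6×row3 = (0, 1, 0, 0, 3)
  row 2: subtract 1/6×row3 = (0, 0, 1, 0, -1)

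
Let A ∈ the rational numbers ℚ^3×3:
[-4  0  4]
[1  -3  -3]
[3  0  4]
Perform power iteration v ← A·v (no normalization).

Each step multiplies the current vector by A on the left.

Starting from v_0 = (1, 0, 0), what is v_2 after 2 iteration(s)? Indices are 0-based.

v_0 = (1, 0, 0).
v_1 = A·v_0 = (-4, 1, 3).
v_2 = A·v_1 = (28, -16, 0).

v_2 = (28, -16, 0)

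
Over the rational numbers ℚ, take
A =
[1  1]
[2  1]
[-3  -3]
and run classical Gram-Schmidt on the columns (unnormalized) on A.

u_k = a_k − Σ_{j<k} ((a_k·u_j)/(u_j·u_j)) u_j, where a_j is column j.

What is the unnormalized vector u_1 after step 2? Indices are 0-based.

Step 1: u_0 = a_0 = (1, 2, -3).
Step 2: u_1 = a_1 − (6/7)·u_0 = (1/7, -5/7, -3/7).

u_1 = (1/7, -5/7, -3/7)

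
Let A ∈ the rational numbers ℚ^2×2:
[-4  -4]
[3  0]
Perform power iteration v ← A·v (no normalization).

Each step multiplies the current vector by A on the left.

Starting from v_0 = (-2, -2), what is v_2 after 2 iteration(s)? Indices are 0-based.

v_0 = (-2, -2).
v_1 = A·v_0 = (16, -6).
v_2 = A·v_1 = (-40, 48).

v_2 = (-40, 48)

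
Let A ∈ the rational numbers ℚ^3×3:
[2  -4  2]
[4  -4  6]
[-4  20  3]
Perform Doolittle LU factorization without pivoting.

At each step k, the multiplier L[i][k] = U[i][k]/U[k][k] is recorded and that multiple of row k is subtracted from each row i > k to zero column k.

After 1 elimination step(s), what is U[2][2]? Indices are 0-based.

Step 1: pivot at (0,0) is 2.
  row1 ← row1 − (2)·row0  ⇒  L[1][0]=2, U row1=(0, 4, 2)
  row2 ← row2 − (-2)·row0  ⇒  L[2][0]=-2, U row2=(0, 12, 7)

U[2][2] = 7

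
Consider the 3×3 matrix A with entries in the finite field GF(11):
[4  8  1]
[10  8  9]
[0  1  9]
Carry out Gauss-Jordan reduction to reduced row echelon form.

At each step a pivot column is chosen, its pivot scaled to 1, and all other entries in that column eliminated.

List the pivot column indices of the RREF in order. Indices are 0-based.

pivot columns: 0, 1, 2

[1] R0 /= 4  ⇒  (1, 2, 3)
     R1 -= 10·R0  ⇒  (0, 10, 1)
[2] R1 /= 10  ⇒  (0, 1, 10)
     R0 -= 2·R1  ⇒  (1, 0, 5)
     R2 -= 1·R1  ⇒  (0, 0, 10)
[3] R2 /= 10  ⇒  (0, 0, 1)
     R0 -= 5·R2  ⇒  (1, 0, 0)
     R1 -= 10·R2  ⇒  (0, 1, 0)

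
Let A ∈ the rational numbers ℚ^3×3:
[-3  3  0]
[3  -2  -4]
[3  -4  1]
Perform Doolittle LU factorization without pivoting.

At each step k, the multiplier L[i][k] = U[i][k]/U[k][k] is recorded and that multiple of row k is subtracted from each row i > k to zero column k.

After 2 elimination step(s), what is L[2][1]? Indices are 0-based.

Step 1: pivot at (0,0) is -3.
  row1 ← row1 − (-1)·row0  ⇒  L[1][0]=-1, U row1=(0, 1, -4)
  row2 ← row2 − (-1)·row0  ⇒  L[2][0]=-1, U row2=(0, -1, 1)
Step 2: pivot at (1,1) is 1.
  row2 ← row2 − (-1)·row1  ⇒  L[2][1]=-1, U row2=(0, 0, -3)

L[2][1] = -1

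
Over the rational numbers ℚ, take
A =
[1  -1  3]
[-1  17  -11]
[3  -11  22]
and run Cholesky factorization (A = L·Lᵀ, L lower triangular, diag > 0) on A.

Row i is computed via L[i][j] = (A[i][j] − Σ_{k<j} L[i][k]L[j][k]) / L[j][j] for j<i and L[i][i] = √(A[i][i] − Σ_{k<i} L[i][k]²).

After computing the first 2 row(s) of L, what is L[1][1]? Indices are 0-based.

Step 1: L[0][0] = √(1) = 1.
  L[1][0] = (-1) / L[0][0] = -1.
Step 2: L[1][1] = √(16) = 4.

L[1][1] = 4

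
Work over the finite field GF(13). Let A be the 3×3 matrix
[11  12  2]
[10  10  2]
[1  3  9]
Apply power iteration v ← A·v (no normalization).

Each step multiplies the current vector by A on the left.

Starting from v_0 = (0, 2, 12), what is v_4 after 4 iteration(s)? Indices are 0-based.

v_4 = (7, 3, 2)

v_0 = (0, 2, 12).
v_1 = A·v_0 = (9, 5, 10).
v_2 = A·v_1 = (10, 4, 10).
v_3 = A·v_2 = (9, 4, 8).
v_4 = A·v_3 = (7, 3, 2).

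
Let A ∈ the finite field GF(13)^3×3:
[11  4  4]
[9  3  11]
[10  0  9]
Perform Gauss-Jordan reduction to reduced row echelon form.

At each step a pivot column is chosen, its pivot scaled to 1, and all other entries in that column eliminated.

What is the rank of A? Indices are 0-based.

[1] R0 /= 11  ⇒  (1, 11, 11)
     R1 -= 9·R0  ⇒  (0, 8, 3)
     R2 -= 10·R0  ⇒  (0, 7, 3)
[2] R1 /= 8  ⇒  (0, 1, 2)
     R0 -= 11·R1  ⇒  (1, 0, 2)
     R2 -= 7·R1  ⇒  (0, 0, 2)
[3] R2 /= 2  ⇒  (0, 0, 1)
     R0 -= 2·R2  ⇒  (1, 0, 0)
     R1 -= 2·R2  ⇒  (0, 1, 0)

rank = 3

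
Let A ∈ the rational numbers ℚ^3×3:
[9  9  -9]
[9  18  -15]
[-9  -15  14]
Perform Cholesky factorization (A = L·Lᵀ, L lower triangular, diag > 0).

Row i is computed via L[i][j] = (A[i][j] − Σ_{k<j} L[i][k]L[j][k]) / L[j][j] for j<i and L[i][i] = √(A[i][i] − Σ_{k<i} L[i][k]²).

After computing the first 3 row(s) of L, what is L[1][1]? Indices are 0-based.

Step 1: L[0][0] = √(9) = 3.
  L[1][0] = (9) / L[0][0] = 3.
Step 2: L[1][1] = √(9) = 3.
  L[2][0] = (-9) / L[0][0] = -3.
  L[2][1] = (-6) / L[1][1] = -2.
Step 3: L[2][2] = √(1) = 1.

L[1][1] = 3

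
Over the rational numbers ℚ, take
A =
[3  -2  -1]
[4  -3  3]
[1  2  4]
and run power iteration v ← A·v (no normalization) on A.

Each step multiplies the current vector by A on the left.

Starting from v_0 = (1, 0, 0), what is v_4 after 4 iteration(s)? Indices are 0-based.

v_0 = (1, 0, 0).
v_1 = A·v_0 = (3, 4, 1).
v_2 = A·v_1 = (0, 3, 15).
v_3 = A·v_2 = (-21, 36, 66).
v_4 = A·v_3 = (-201, 6, 315).

v_4 = (-201, 6, 315)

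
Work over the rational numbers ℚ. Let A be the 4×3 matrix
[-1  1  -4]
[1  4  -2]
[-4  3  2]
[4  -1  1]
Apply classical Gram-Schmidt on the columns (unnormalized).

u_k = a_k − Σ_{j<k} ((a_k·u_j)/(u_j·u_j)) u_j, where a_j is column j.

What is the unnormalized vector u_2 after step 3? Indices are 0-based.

u_2 = (-411/107, -297/749, 1710/749, 1065/749)

Step 1: u_0 = a_0 = (-1, 1, -4, 4).
Step 2: u_1 = a_1 − (-13/34)·u_0 = (21/34, 149/34, 25/17, 9/17).
Step 3: u_2 = a_2 − (-1/17)·u_0 − (-264/749)·u_1 = (-411/107, -297/749, 1710/749, 1065/749).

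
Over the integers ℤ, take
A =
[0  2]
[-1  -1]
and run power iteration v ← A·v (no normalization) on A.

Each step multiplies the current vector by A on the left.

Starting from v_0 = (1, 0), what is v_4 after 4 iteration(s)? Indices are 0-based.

v_4 = (2, -3)

v_0 = (1, 0).
v_1 = A·v_0 = (0, -1).
v_2 = A·v_1 = (-2, 1).
v_3 = A·v_2 = (2, 1).
v_4 = A·v_3 = (2, -3).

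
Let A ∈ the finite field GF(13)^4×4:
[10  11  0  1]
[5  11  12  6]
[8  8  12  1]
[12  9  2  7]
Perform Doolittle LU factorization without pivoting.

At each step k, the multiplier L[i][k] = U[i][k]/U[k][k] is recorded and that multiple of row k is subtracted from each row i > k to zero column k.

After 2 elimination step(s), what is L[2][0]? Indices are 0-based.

[col 0] pivot 10
  R1 -= 7*R0 → (0, 12, 12, 12)  (L[1][0] := 7)
  R2 -= 6*R0 → (0, 7, 12, 8)  (L[2][0] := 6)
  R3 -= 9*R0 → (0, 1, 2, 11)  (L[3][0] := 9)
[col 1] pivot 12
  R2 -= 6*R1 → (0, 0, 5, 1)  (L[2][1] := 6)
  R3 -= 12*R1 → (0, 0, 1, 10)  (L[3][1] := 12)

L[2][0] = 6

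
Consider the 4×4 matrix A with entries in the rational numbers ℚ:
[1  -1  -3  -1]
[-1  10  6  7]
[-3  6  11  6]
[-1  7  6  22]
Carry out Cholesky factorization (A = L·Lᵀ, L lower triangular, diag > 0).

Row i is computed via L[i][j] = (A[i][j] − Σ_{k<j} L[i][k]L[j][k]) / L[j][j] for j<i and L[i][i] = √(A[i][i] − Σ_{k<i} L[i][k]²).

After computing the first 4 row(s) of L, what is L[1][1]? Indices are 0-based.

Step 1: L[0][0] = √(1) = 1.
  L[1][0] = (-1) / L[0][0] = -1.
Step 2: L[1][1] = √(9) = 3.
  L[2][0] = (-3) / L[0][0] = -3.
  L[2][1] = (3) / L[1][1] = 1.
Step 3: L[2][2] = √(1) = 1.
  L[3][0] = (-1) / L[0][0] = -1.
  L[3][1] = (6) / L[1][1] = 2.
  L[3][2] = (1) / L[2][2] = 1.
Step 4: L[3][3] = √(16) = 4.

L[1][1] = 3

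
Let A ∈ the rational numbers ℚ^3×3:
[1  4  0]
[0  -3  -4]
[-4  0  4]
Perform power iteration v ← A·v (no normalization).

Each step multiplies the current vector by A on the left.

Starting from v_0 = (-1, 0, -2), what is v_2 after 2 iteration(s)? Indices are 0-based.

v_0 = (-1, 0, -2).
v_1 = A·v_0 = (-1, 8, -4).
v_2 = A·v_1 = (31, -8, -12).

v_2 = (31, -8, -12)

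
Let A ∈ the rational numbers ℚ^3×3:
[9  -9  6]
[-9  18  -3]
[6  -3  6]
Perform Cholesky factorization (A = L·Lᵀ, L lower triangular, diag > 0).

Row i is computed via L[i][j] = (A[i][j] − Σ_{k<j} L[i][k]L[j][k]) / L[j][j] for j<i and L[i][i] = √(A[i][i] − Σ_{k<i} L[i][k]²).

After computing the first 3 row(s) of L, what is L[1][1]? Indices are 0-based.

L[1][1] = 3

Step 1: L[0][0] = √(9) = 3.
  L[1][0] = (-9) / L[0][0] = -3.
Step 2: L[1][1] = √(9) = 3.
  L[2][0] = (6) / L[0][0] = 2.
  L[2][1] = (3) / L[1][1] = 1.
Step 3: L[2][2] = √(1) = 1.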